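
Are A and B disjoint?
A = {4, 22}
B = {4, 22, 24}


Disjoint means A ∩ B = ∅.
A ∩ B = {4, 22}
A ∩ B ≠ ∅, so A and B are NOT disjoint.

No, A and B are not disjoint (A ∩ B = {4, 22})


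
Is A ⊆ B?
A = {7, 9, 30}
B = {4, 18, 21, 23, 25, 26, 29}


A ⊆ B means every element of A is in B.
Elements in A not in B: {7, 9, 30}
So A ⊄ B.

No, A ⊄ B


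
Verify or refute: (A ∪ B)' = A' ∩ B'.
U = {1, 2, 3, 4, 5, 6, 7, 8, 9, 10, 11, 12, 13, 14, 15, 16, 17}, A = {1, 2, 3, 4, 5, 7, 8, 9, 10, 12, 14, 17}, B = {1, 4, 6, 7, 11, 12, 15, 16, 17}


LHS: A ∪ B = {1, 2, 3, 4, 5, 6, 7, 8, 9, 10, 11, 12, 14, 15, 16, 17}
(A ∪ B)' = U \ (A ∪ B) = {13}
A' = {6, 11, 13, 15, 16}, B' = {2, 3, 5, 8, 9, 10, 13, 14}
Claimed RHS: A' ∩ B' = {13}
Identity is VALID: LHS = RHS = {13} ✓

Identity is valid. (A ∪ B)' = A' ∩ B' = {13}


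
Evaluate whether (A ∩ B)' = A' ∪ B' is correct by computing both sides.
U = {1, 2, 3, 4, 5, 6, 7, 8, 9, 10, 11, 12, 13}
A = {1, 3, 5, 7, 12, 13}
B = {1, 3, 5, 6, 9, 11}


LHS: A ∩ B = {1, 3, 5}
(A ∩ B)' = U \ (A ∩ B) = {2, 4, 6, 7, 8, 9, 10, 11, 12, 13}
A' = {2, 4, 6, 8, 9, 10, 11}, B' = {2, 4, 7, 8, 10, 12, 13}
Claimed RHS: A' ∪ B' = {2, 4, 6, 7, 8, 9, 10, 11, 12, 13}
Identity is VALID: LHS = RHS = {2, 4, 6, 7, 8, 9, 10, 11, 12, 13} ✓

Identity is valid. (A ∩ B)' = A' ∪ B' = {2, 4, 6, 7, 8, 9, 10, 11, 12, 13}


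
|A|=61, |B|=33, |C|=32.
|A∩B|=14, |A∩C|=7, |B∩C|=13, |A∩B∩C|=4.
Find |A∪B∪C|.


|A∪B∪C| = |A|+|B|+|C| - |A∩B|-|A∩C|-|B∩C| + |A∩B∩C|
= 61+33+32 - 14-7-13 + 4
= 126 - 34 + 4
= 96

|A ∪ B ∪ C| = 96


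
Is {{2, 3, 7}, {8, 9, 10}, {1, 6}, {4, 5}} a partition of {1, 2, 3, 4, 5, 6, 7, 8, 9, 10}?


A partition requires: (1) non-empty parts, (2) pairwise disjoint, (3) union = U
Parts: {2, 3, 7}, {8, 9, 10}, {1, 6}, {4, 5}
Union of parts: {1, 2, 3, 4, 5, 6, 7, 8, 9, 10}
U = {1, 2, 3, 4, 5, 6, 7, 8, 9, 10}
All non-empty? True
Pairwise disjoint? True
Covers U? True

Yes, valid partition


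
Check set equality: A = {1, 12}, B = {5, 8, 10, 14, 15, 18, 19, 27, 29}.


Two sets are equal iff they have exactly the same elements.
A = {1, 12}
B = {5, 8, 10, 14, 15, 18, 19, 27, 29}
Differences: {1, 5, 8, 10, 12, 14, 15, 18, 19, 27, 29}
A ≠ B

No, A ≠ B


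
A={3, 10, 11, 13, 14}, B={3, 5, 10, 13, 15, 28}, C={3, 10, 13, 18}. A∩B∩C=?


A ∩ B = {3, 10, 13}
(A ∩ B) ∩ C = {3, 10, 13}

A ∩ B ∩ C = {3, 10, 13}


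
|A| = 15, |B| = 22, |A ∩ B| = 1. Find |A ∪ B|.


|A ∪ B| = |A| + |B| - |A ∩ B|
= 15 + 22 - 1
= 36

|A ∪ B| = 36


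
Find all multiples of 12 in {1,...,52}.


Checking each candidate:
Condition: multiples of 12 in {1,...,52}
Result = {12, 24, 36, 48}

{12, 24, 36, 48}


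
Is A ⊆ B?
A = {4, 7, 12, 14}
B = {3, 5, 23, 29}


A ⊆ B means every element of A is in B.
Elements in A not in B: {4, 7, 12, 14}
So A ⊄ B.

No, A ⊄ B


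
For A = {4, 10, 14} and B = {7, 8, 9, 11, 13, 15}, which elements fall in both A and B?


A = {4, 10, 14}
B = {7, 8, 9, 11, 13, 15}
Region: in both A and B
Elements: ∅

Elements in both A and B: ∅


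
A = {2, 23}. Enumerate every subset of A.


|A| = 2, so |P(A)| = 2^2 = 4
Enumerate subsets by cardinality (0 to 2):
∅, {2}, {23}, {2, 23}

P(A) has 4 subsets: ∅, {2}, {23}, {2, 23}


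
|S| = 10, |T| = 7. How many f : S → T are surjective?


n = |S| = 10, k = |T| = 7. Surjections via inclusion-exclusion:
S(n,k) = Σ(-1)^i × C(k,i) × (k-i)^n, i=0 to k
i=0: (-1)^0×C(7,0)×7^10 = 282475249
i=1: (-1)^1×C(7,1)×6^10 = -423263232
i=2: (-1)^2×C(7,2)×5^10 = 205078125
i=3: (-1)^3×C(7,3)×4^10 = -36700160
i=4: (-1)^4×C(7,4)×3^10 = 2066715
i=5: (-1)^5×C(7,5)×2^10 = -21504
i=6: (-1)^6×C(7,6)×1^10 = 7
i=7: (-1)^7×C(7,7)×0^10 = 0
Total = 29635200

Number of surjections = 29635200


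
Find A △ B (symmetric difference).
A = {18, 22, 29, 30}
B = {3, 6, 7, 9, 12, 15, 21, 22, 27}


A △ B = (A \ B) ∪ (B \ A) = elements in exactly one of A or B
A \ B = {18, 29, 30}
B \ A = {3, 6, 7, 9, 12, 15, 21, 27}
A △ B = {3, 6, 7, 9, 12, 15, 18, 21, 27, 29, 30}

A △ B = {3, 6, 7, 9, 12, 15, 18, 21, 27, 29, 30}


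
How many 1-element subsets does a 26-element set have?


C(n,k) = n! / (k!(n-k)!)
C(26,1) = 26! / (1!25!)
= 26

C(26,1) = 26


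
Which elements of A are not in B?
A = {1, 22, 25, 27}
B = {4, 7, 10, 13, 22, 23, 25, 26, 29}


A \ B = elements in A but not in B
A = {1, 22, 25, 27}
B = {4, 7, 10, 13, 22, 23, 25, 26, 29}
Remove from A any elements in B
A \ B = {1, 27}

A \ B = {1, 27}


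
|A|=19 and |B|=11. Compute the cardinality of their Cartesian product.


|A × B| = |A| × |B|
= 19 × 11
= 209

|A × B| = 209


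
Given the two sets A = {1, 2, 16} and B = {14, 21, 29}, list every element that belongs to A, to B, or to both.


A ∪ B = all elements in A or B (or both)
A = {1, 2, 16}
B = {14, 21, 29}
A ∪ B = {1, 2, 14, 16, 21, 29}

A ∪ B = {1, 2, 14, 16, 21, 29}


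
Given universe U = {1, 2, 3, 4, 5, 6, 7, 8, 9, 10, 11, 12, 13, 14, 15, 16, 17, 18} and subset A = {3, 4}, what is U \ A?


Aᶜ = U \ A = elements in U but not in A
U = {1, 2, 3, 4, 5, 6, 7, 8, 9, 10, 11, 12, 13, 14, 15, 16, 17, 18}
A = {3, 4}
Aᶜ = {1, 2, 5, 6, 7, 8, 9, 10, 11, 12, 13, 14, 15, 16, 17, 18}

Aᶜ = {1, 2, 5, 6, 7, 8, 9, 10, 11, 12, 13, 14, 15, 16, 17, 18}


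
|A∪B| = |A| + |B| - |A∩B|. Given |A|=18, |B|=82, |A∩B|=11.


|A ∪ B| = |A| + |B| - |A ∩ B|
= 18 + 82 - 11
= 89

|A ∪ B| = 89


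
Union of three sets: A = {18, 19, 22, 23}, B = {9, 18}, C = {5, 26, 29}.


A ∪ B = {9, 18, 19, 22, 23}
(A ∪ B) ∪ C = {5, 9, 18, 19, 22, 23, 26, 29}

A ∪ B ∪ C = {5, 9, 18, 19, 22, 23, 26, 29}


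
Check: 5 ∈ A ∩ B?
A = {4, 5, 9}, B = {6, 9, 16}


A = {4, 5, 9}, B = {6, 9, 16}
A ∩ B = elements in both A and B
A ∩ B = {9}
Checking if 5 ∈ A ∩ B
5 is not in A ∩ B → False

5 ∉ A ∩ B


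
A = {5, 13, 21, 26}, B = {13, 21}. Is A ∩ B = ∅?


Disjoint means A ∩ B = ∅.
A ∩ B = {13, 21}
A ∩ B ≠ ∅, so A and B are NOT disjoint.

No, A and B are not disjoint (A ∩ B = {13, 21})


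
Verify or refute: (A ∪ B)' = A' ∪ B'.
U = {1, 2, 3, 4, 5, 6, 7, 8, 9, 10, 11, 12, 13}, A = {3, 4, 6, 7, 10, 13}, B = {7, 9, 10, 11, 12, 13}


LHS: A ∪ B = {3, 4, 6, 7, 9, 10, 11, 12, 13}
(A ∪ B)' = U \ (A ∪ B) = {1, 2, 5, 8}
A' = {1, 2, 5, 8, 9, 11, 12}, B' = {1, 2, 3, 4, 5, 6, 8}
Claimed RHS: A' ∪ B' = {1, 2, 3, 4, 5, 6, 8, 9, 11, 12}
Identity is INVALID: LHS = {1, 2, 5, 8} but the RHS claimed here equals {1, 2, 3, 4, 5, 6, 8, 9, 11, 12}. The correct form is (A ∪ B)' = A' ∩ B'.

Identity is invalid: (A ∪ B)' = {1, 2, 5, 8} but A' ∪ B' = {1, 2, 3, 4, 5, 6, 8, 9, 11, 12}. The correct De Morgan law is (A ∪ B)' = A' ∩ B'.


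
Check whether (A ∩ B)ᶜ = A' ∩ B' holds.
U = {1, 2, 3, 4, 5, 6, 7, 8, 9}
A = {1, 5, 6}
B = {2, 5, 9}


LHS: A ∩ B = {5}
(A ∩ B)' = U \ (A ∩ B) = {1, 2, 3, 4, 6, 7, 8, 9}
A' = {2, 3, 4, 7, 8, 9}, B' = {1, 3, 4, 6, 7, 8}
Claimed RHS: A' ∩ B' = {3, 4, 7, 8}
Identity is INVALID: LHS = {1, 2, 3, 4, 6, 7, 8, 9} but the RHS claimed here equals {3, 4, 7, 8}. The correct form is (A ∩ B)' = A' ∪ B'.

Identity is invalid: (A ∩ B)' = {1, 2, 3, 4, 6, 7, 8, 9} but A' ∩ B' = {3, 4, 7, 8}. The correct De Morgan law is (A ∩ B)' = A' ∪ B'.


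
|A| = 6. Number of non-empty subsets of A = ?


Total subsets = 2^n = 2^6 = 64
Non-empty subsets exclude the empty set: 2^n - 1
= 64 - 1
= 63

Number of non-empty subsets = 63


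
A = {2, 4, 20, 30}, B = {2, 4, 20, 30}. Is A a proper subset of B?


A ⊂ B requires: A ⊆ B AND A ≠ B.
A ⊆ B? Yes
A = B? Yes
A = B, so A is not a PROPER subset.

No, A is not a proper subset of B


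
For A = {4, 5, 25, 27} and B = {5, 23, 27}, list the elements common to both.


A ∩ B = elements in both A and B
A = {4, 5, 25, 27}
B = {5, 23, 27}
A ∩ B = {5, 27}

A ∩ B = {5, 27}


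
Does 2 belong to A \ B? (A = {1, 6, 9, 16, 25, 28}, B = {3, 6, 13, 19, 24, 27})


A = {1, 6, 9, 16, 25, 28}, B = {3, 6, 13, 19, 24, 27}
A \ B = elements in A but not in B
A \ B = {1, 9, 16, 25, 28}
Checking if 2 ∈ A \ B
2 is not in A \ B → False

2 ∉ A \ B


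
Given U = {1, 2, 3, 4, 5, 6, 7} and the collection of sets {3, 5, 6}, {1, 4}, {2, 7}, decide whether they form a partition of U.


A partition requires: (1) non-empty parts, (2) pairwise disjoint, (3) union = U
Parts: {3, 5, 6}, {1, 4}, {2, 7}
Union of parts: {1, 2, 3, 4, 5, 6, 7}
U = {1, 2, 3, 4, 5, 6, 7}
All non-empty? True
Pairwise disjoint? True
Covers U? True

Yes, valid partition


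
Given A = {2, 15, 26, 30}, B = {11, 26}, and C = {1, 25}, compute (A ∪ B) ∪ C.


A ∪ B = {2, 11, 15, 26, 30}
(A ∪ B) ∪ C = {1, 2, 11, 15, 25, 26, 30}

A ∪ B ∪ C = {1, 2, 11, 15, 25, 26, 30}


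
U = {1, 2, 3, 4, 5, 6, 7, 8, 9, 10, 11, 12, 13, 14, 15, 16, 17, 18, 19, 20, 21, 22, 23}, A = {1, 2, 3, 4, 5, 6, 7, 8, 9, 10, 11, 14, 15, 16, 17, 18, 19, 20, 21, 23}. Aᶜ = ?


Aᶜ = U \ A = elements in U but not in A
U = {1, 2, 3, 4, 5, 6, 7, 8, 9, 10, 11, 12, 13, 14, 15, 16, 17, 18, 19, 20, 21, 22, 23}
A = {1, 2, 3, 4, 5, 6, 7, 8, 9, 10, 11, 14, 15, 16, 17, 18, 19, 20, 21, 23}
Aᶜ = {12, 13, 22}

Aᶜ = {12, 13, 22}


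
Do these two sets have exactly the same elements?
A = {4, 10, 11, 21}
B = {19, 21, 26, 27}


Two sets are equal iff they have exactly the same elements.
A = {4, 10, 11, 21}
B = {19, 21, 26, 27}
Differences: {4, 10, 11, 19, 26, 27}
A ≠ B

No, A ≠ B


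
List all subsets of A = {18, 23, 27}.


|A| = 3, so |P(A)| = 2^3 = 8
Enumerate subsets by cardinality (0 to 3):
∅, {18}, {23}, {27}, {18, 23}, {18, 27}, {23, 27}, {18, 23, 27}

P(A) has 8 subsets: ∅, {18}, {23}, {27}, {18, 23}, {18, 27}, {23, 27}, {18, 23, 27}


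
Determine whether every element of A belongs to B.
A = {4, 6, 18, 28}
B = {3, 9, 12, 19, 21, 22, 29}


A ⊆ B means every element of A is in B.
Elements in A not in B: {4, 6, 18, 28}
So A ⊄ B.

No, A ⊄ B


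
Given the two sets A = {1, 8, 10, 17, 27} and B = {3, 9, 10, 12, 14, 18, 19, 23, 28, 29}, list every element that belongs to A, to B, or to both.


A ∪ B = all elements in A or B (or both)
A = {1, 8, 10, 17, 27}
B = {3, 9, 10, 12, 14, 18, 19, 23, 28, 29}
A ∪ B = {1, 3, 8, 9, 10, 12, 14, 17, 18, 19, 23, 27, 28, 29}

A ∪ B = {1, 3, 8, 9, 10, 12, 14, 17, 18, 19, 23, 27, 28, 29}


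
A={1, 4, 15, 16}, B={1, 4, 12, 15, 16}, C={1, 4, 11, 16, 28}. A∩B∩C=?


A ∩ B = {1, 4, 15, 16}
(A ∩ B) ∩ C = {1, 4, 16}

A ∩ B ∩ C = {1, 4, 16}


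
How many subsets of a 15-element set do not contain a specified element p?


Subsets of A avoiding p are subsets of A \ {p}, which has 14 elements.
Count = 2^(n-1) = 2^14
= 16384

Number of subsets avoiding p = 16384


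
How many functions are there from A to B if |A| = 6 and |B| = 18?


Each of |A| = 6 inputs maps to any of |B| = 18 outputs.
# functions = |B|^|A| = 18^6
= 34012224

Number of functions = 34012224


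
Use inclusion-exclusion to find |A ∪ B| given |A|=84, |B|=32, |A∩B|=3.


|A ∪ B| = |A| + |B| - |A ∩ B|
= 84 + 32 - 3
= 113

|A ∪ B| = 113


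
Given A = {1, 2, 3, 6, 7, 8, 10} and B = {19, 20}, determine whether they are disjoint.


Disjoint means A ∩ B = ∅.
A ∩ B = ∅
A ∩ B = ∅, so A and B are disjoint.

Yes, A and B are disjoint


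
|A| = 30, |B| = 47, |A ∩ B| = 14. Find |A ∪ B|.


|A ∪ B| = |A| + |B| - |A ∩ B|
= 30 + 47 - 14
= 63

|A ∪ B| = 63


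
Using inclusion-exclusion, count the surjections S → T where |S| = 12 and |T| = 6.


n = |S| = 12, k = |T| = 6. Surjections via inclusion-exclusion:
S(n,k) = Σ(-1)^i × C(k,i) × (k-i)^n, i=0 to k
i=0: (-1)^0×C(6,0)×6^12 = 2176782336
i=1: (-1)^1×C(6,1)×5^12 = -1464843750
i=2: (-1)^2×C(6,2)×4^12 = 251658240
i=3: (-1)^3×C(6,3)×3^12 = -10628820
i=4: (-1)^4×C(6,4)×2^12 = 61440
i=5: (-1)^5×C(6,5)×1^12 = -6
i=6: (-1)^6×C(6,6)×0^12 = 0
Total = 953029440

Number of surjections = 953029440


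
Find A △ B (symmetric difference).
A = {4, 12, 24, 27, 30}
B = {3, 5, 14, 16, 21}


A △ B = (A \ B) ∪ (B \ A) = elements in exactly one of A or B
A \ B = {4, 12, 24, 27, 30}
B \ A = {3, 5, 14, 16, 21}
A △ B = {3, 4, 5, 12, 14, 16, 21, 24, 27, 30}

A △ B = {3, 4, 5, 12, 14, 16, 21, 24, 27, 30}


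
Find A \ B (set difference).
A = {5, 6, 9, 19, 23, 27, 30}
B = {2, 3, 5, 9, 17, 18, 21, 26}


A \ B = elements in A but not in B
A = {5, 6, 9, 19, 23, 27, 30}
B = {2, 3, 5, 9, 17, 18, 21, 26}
Remove from A any elements in B
A \ B = {6, 19, 23, 27, 30}

A \ B = {6, 19, 23, 27, 30}


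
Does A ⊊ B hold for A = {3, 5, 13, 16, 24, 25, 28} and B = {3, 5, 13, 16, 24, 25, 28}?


A ⊂ B requires: A ⊆ B AND A ≠ B.
A ⊆ B? Yes
A = B? Yes
A = B, so A is not a PROPER subset.

No, A is not a proper subset of B


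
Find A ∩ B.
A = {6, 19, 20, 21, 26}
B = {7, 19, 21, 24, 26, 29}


A ∩ B = elements in both A and B
A = {6, 19, 20, 21, 26}
B = {7, 19, 21, 24, 26, 29}
A ∩ B = {19, 21, 26}

A ∩ B = {19, 21, 26}


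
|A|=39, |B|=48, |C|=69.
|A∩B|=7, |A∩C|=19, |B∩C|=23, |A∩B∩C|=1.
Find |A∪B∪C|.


|A∪B∪C| = |A|+|B|+|C| - |A∩B|-|A∩C|-|B∩C| + |A∩B∩C|
= 39+48+69 - 7-19-23 + 1
= 156 - 49 + 1
= 108

|A ∪ B ∪ C| = 108


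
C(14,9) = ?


C(n,k) = n! / (k!(n-k)!)
C(14,9) = 14! / (9!5!)
= 2002

C(14,9) = 2002


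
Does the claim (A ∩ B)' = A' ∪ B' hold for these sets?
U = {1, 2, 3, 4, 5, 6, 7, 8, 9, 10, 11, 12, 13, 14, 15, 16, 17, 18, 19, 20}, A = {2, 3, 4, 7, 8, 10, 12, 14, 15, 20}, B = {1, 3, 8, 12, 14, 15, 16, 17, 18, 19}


LHS: A ∩ B = {3, 8, 12, 14, 15}
(A ∩ B)' = U \ (A ∩ B) = {1, 2, 4, 5, 6, 7, 9, 10, 11, 13, 16, 17, 18, 19, 20}
A' = {1, 5, 6, 9, 11, 13, 16, 17, 18, 19}, B' = {2, 4, 5, 6, 7, 9, 10, 11, 13, 20}
Claimed RHS: A' ∪ B' = {1, 2, 4, 5, 6, 7, 9, 10, 11, 13, 16, 17, 18, 19, 20}
Identity is VALID: LHS = RHS = {1, 2, 4, 5, 6, 7, 9, 10, 11, 13, 16, 17, 18, 19, 20} ✓

Identity is valid. (A ∩ B)' = A' ∪ B' = {1, 2, 4, 5, 6, 7, 9, 10, 11, 13, 16, 17, 18, 19, 20}


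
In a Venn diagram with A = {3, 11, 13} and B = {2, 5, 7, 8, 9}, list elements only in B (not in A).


A = {3, 11, 13}
B = {2, 5, 7, 8, 9}
Region: only in B (not in A)
Elements: {2, 5, 7, 8, 9}

Elements only in B (not in A): {2, 5, 7, 8, 9}


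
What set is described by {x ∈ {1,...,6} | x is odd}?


Checking each candidate:
Condition: odd numbers in {1,...,6}
Result = {1, 3, 5}

{1, 3, 5}


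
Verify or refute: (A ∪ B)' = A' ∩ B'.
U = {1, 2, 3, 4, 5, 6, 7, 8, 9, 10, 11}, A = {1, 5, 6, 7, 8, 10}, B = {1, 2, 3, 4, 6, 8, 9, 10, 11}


LHS: A ∪ B = {1, 2, 3, 4, 5, 6, 7, 8, 9, 10, 11}
(A ∪ B)' = U \ (A ∪ B) = ∅
A' = {2, 3, 4, 9, 11}, B' = {5, 7}
Claimed RHS: A' ∩ B' = ∅
Identity is VALID: LHS = RHS = ∅ ✓

Identity is valid. (A ∪ B)' = A' ∩ B' = ∅


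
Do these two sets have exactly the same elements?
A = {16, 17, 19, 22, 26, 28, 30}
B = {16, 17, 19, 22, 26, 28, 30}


Two sets are equal iff they have exactly the same elements.
A = {16, 17, 19, 22, 26, 28, 30}
B = {16, 17, 19, 22, 26, 28, 30}
Same elements → A = B

Yes, A = B


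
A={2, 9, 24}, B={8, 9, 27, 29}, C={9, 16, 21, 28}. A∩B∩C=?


A ∩ B = {9}
(A ∩ B) ∩ C = {9}

A ∩ B ∩ C = {9}


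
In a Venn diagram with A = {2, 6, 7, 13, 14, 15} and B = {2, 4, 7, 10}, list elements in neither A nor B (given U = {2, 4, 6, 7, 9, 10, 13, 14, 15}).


A = {2, 6, 7, 13, 14, 15}
B = {2, 4, 7, 10}
Region: in neither A nor B (given U = {2, 4, 6, 7, 9, 10, 13, 14, 15})
Elements: {9}

Elements in neither A nor B (given U = {2, 4, 6, 7, 9, 10, 13, 14, 15}): {9}


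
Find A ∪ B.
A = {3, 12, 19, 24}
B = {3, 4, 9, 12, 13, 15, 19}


A ∪ B = all elements in A or B (or both)
A = {3, 12, 19, 24}
B = {3, 4, 9, 12, 13, 15, 19}
A ∪ B = {3, 4, 9, 12, 13, 15, 19, 24}

A ∪ B = {3, 4, 9, 12, 13, 15, 19, 24}


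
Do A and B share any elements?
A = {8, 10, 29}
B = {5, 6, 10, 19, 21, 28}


Disjoint means A ∩ B = ∅.
A ∩ B = {10}
A ∩ B ≠ ∅, so A and B are NOT disjoint.

Yes — A and B share the element(s) of A ∩ B = {10}, so they are not disjoint


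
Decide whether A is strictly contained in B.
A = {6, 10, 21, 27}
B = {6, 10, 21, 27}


A ⊂ B requires: A ⊆ B AND A ≠ B.
A ⊆ B? Yes
A = B? Yes
A = B, so A is not a PROPER subset.

No, A is not a proper subset of B


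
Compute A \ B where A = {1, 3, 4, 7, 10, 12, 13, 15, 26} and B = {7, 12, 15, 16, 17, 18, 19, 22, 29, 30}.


A \ B = elements in A but not in B
A = {1, 3, 4, 7, 10, 12, 13, 15, 26}
B = {7, 12, 15, 16, 17, 18, 19, 22, 29, 30}
Remove from A any elements in B
A \ B = {1, 3, 4, 10, 13, 26}

A \ B = {1, 3, 4, 10, 13, 26}


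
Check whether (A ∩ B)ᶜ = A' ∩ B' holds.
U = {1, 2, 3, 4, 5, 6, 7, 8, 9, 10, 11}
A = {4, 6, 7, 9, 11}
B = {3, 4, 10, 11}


LHS: A ∩ B = {4, 11}
(A ∩ B)' = U \ (A ∩ B) = {1, 2, 3, 5, 6, 7, 8, 9, 10}
A' = {1, 2, 3, 5, 8, 10}, B' = {1, 2, 5, 6, 7, 8, 9}
Claimed RHS: A' ∩ B' = {1, 2, 5, 8}
Identity is INVALID: LHS = {1, 2, 3, 5, 6, 7, 8, 9, 10} but the RHS claimed here equals {1, 2, 5, 8}. The correct form is (A ∩ B)' = A' ∪ B'.

Identity is invalid: (A ∩ B)' = {1, 2, 3, 5, 6, 7, 8, 9, 10} but A' ∩ B' = {1, 2, 5, 8}. The correct De Morgan law is (A ∩ B)' = A' ∪ B'.


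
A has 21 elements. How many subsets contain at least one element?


Total subsets = 2^n = 2^21 = 2097152
Non-empty subsets exclude the empty set: 2^n - 1
= 2097152 - 1
= 2097151

Number of non-empty subsets = 2097151


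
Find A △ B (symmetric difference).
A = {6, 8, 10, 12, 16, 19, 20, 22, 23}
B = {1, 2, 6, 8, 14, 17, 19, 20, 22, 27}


A △ B = (A \ B) ∪ (B \ A) = elements in exactly one of A or B
A \ B = {10, 12, 16, 23}
B \ A = {1, 2, 14, 17, 27}
A △ B = {1, 2, 10, 12, 14, 16, 17, 23, 27}

A △ B = {1, 2, 10, 12, 14, 16, 17, 23, 27}


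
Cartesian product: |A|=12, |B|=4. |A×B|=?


|A × B| = |A| × |B|
= 12 × 4
= 48

|A × B| = 48


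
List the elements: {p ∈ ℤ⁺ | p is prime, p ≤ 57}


Checking each candidate:
Condition: primes ≤ 57
Result = {2, 3, 5, 7, 11, 13, 17, 19, 23, 29, 31, 37, 41, 43, 47, 53}

{2, 3, 5, 7, 11, 13, 17, 19, 23, 29, 31, 37, 41, 43, 47, 53}


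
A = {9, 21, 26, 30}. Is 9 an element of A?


A = {9, 21, 26, 30}
Checking if 9 is in A
9 is in A → True

9 ∈ A


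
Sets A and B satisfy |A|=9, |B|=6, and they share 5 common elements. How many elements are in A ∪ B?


|A ∪ B| = |A| + |B| - |A ∩ B|
= 9 + 6 - 5
= 10

|A ∪ B| = 10


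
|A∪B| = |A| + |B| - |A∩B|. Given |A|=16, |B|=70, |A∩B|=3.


|A ∪ B| = |A| + |B| - |A ∩ B|
= 16 + 70 - 3
= 83

|A ∪ B| = 83


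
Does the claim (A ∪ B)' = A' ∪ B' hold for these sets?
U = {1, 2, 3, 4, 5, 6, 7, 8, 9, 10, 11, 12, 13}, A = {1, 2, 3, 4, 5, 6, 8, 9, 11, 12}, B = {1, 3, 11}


LHS: A ∪ B = {1, 2, 3, 4, 5, 6, 8, 9, 11, 12}
(A ∪ B)' = U \ (A ∪ B) = {7, 10, 13}
A' = {7, 10, 13}, B' = {2, 4, 5, 6, 7, 8, 9, 10, 12, 13}
Claimed RHS: A' ∪ B' = {2, 4, 5, 6, 7, 8, 9, 10, 12, 13}
Identity is INVALID: LHS = {7, 10, 13} but the RHS claimed here equals {2, 4, 5, 6, 7, 8, 9, 10, 12, 13}. The correct form is (A ∪ B)' = A' ∩ B'.

Identity is invalid: (A ∪ B)' = {7, 10, 13} but A' ∪ B' = {2, 4, 5, 6, 7, 8, 9, 10, 12, 13}. The correct De Morgan law is (A ∪ B)' = A' ∩ B'.


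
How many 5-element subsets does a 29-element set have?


C(n,k) = n! / (k!(n-k)!)
C(29,5) = 29! / (5!24!)
= 118755

C(29,5) = 118755


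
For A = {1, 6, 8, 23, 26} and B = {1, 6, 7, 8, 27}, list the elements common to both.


A ∩ B = elements in both A and B
A = {1, 6, 8, 23, 26}
B = {1, 6, 7, 8, 27}
A ∩ B = {1, 6, 8}

A ∩ B = {1, 6, 8}


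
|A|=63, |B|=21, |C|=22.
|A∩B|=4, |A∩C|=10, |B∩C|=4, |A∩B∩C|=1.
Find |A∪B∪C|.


|A∪B∪C| = |A|+|B|+|C| - |A∩B|-|A∩C|-|B∩C| + |A∩B∩C|
= 63+21+22 - 4-10-4 + 1
= 106 - 18 + 1
= 89

|A ∪ B ∪ C| = 89


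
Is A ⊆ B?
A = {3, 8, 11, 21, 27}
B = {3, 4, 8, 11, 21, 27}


A ⊆ B means every element of A is in B.
All elements of A are in B.
So A ⊆ B.

Yes, A ⊆ B


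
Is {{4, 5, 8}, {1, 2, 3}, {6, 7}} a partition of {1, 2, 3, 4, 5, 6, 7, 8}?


A partition requires: (1) non-empty parts, (2) pairwise disjoint, (3) union = U
Parts: {4, 5, 8}, {1, 2, 3}, {6, 7}
Union of parts: {1, 2, 3, 4, 5, 6, 7, 8}
U = {1, 2, 3, 4, 5, 6, 7, 8}
All non-empty? True
Pairwise disjoint? True
Covers U? True

Yes, valid partition


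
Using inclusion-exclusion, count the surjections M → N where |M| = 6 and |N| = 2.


n = |M| = 6, k = |N| = 2. Surjections via inclusion-exclusion:
S(n,k) = Σ(-1)^i × C(k,i) × (k-i)^n, i=0 to k
i=0: (-1)^0×C(2,0)×2^6 = 64
i=1: (-1)^1×C(2,1)×1^6 = -2
i=2: (-1)^2×C(2,2)×0^6 = 0
Total = 62

Number of surjections = 62


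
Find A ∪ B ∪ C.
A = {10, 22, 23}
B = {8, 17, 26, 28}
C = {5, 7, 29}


A ∪ B = {8, 10, 17, 22, 23, 26, 28}
(A ∪ B) ∪ C = {5, 7, 8, 10, 17, 22, 23, 26, 28, 29}

A ∪ B ∪ C = {5, 7, 8, 10, 17, 22, 23, 26, 28, 29}


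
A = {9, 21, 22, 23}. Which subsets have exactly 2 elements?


|A| = 4, so A has C(4,2) = 6 subsets of size 2.
Enumerate by choosing 2 elements from A at a time:
{9, 21}, {9, 22}, {9, 23}, {21, 22}, {21, 23}, {22, 23}

2-element subsets (6 total): {9, 21}, {9, 22}, {9, 23}, {21, 22}, {21, 23}, {22, 23}


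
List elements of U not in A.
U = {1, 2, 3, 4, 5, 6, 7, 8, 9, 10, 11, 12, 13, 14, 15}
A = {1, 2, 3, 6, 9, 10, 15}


Aᶜ = U \ A = elements in U but not in A
U = {1, 2, 3, 4, 5, 6, 7, 8, 9, 10, 11, 12, 13, 14, 15}
A = {1, 2, 3, 6, 9, 10, 15}
Aᶜ = {4, 5, 7, 8, 11, 12, 13, 14}

Aᶜ = {4, 5, 7, 8, 11, 12, 13, 14}


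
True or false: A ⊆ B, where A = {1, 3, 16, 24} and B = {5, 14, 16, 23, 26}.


A ⊆ B means every element of A is in B.
Elements in A not in B: {1, 3, 24}
So A ⊄ B.

No, A ⊄ B


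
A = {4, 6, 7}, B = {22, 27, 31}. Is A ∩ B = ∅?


Disjoint means A ∩ B = ∅.
A ∩ B = ∅
A ∩ B = ∅, so A and B are disjoint.

Yes, A and B are disjoint


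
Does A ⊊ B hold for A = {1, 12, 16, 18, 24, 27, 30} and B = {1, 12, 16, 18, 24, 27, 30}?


A ⊂ B requires: A ⊆ B AND A ≠ B.
A ⊆ B? Yes
A = B? Yes
A = B, so A is not a PROPER subset.

No, A is not a proper subset of B


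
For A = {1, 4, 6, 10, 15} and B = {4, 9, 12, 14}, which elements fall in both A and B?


A = {1, 4, 6, 10, 15}
B = {4, 9, 12, 14}
Region: in both A and B
Elements: {4}

Elements in both A and B: {4}


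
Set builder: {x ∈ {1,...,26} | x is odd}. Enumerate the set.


Checking each candidate:
Condition: odd numbers in {1,...,26}
Result = {1, 3, 5, 7, 9, 11, 13, 15, 17, 19, 21, 23, 25}

{1, 3, 5, 7, 9, 11, 13, 15, 17, 19, 21, 23, 25}


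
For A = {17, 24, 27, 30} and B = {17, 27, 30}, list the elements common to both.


A ∩ B = elements in both A and B
A = {17, 24, 27, 30}
B = {17, 27, 30}
A ∩ B = {17, 27, 30}

A ∩ B = {17, 27, 30}


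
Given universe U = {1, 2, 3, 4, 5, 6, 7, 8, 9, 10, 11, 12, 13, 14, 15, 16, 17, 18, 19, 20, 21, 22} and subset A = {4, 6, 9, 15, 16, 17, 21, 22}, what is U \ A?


Aᶜ = U \ A = elements in U but not in A
U = {1, 2, 3, 4, 5, 6, 7, 8, 9, 10, 11, 12, 13, 14, 15, 16, 17, 18, 19, 20, 21, 22}
A = {4, 6, 9, 15, 16, 17, 21, 22}
Aᶜ = {1, 2, 3, 5, 7, 8, 10, 11, 12, 13, 14, 18, 19, 20}

Aᶜ = {1, 2, 3, 5, 7, 8, 10, 11, 12, 13, 14, 18, 19, 20}


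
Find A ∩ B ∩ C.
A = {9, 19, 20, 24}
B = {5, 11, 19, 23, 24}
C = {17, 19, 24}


A ∩ B = {19, 24}
(A ∩ B) ∩ C = {19, 24}

A ∩ B ∩ C = {19, 24}


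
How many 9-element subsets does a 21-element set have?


C(n,k) = n! / (k!(n-k)!)
C(21,9) = 21! / (9!12!)
= 293930

C(21,9) = 293930


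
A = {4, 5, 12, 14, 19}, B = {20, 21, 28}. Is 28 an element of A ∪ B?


A = {4, 5, 12, 14, 19}, B = {20, 21, 28}
A ∪ B = all elements in A or B
A ∪ B = {4, 5, 12, 14, 19, 20, 21, 28}
Checking if 28 ∈ A ∪ B
28 is in A ∪ B → True

28 ∈ A ∪ B


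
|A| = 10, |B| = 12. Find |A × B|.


|A × B| = |A| × |B|
= 10 × 12
= 120

|A × B| = 120


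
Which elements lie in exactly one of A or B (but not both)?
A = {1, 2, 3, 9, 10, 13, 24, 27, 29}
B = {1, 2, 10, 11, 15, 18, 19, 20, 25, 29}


A △ B = (A \ B) ∪ (B \ A) = elements in exactly one of A or B
A \ B = {3, 9, 13, 24, 27}
B \ A = {11, 15, 18, 19, 20, 25}
A △ B = {3, 9, 11, 13, 15, 18, 19, 20, 24, 25, 27}

A △ B = {3, 9, 11, 13, 15, 18, 19, 20, 24, 25, 27}


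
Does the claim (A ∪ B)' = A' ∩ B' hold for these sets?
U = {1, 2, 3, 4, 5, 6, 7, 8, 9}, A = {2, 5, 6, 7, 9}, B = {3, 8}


LHS: A ∪ B = {2, 3, 5, 6, 7, 8, 9}
(A ∪ B)' = U \ (A ∪ B) = {1, 4}
A' = {1, 3, 4, 8}, B' = {1, 2, 4, 5, 6, 7, 9}
Claimed RHS: A' ∩ B' = {1, 4}
Identity is VALID: LHS = RHS = {1, 4} ✓

Identity is valid. (A ∪ B)' = A' ∩ B' = {1, 4}


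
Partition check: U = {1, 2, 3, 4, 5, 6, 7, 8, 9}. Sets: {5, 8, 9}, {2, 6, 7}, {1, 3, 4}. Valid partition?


A partition requires: (1) non-empty parts, (2) pairwise disjoint, (3) union = U
Parts: {5, 8, 9}, {2, 6, 7}, {1, 3, 4}
Union of parts: {1, 2, 3, 4, 5, 6, 7, 8, 9}
U = {1, 2, 3, 4, 5, 6, 7, 8, 9}
All non-empty? True
Pairwise disjoint? True
Covers U? True

Yes, valid partition


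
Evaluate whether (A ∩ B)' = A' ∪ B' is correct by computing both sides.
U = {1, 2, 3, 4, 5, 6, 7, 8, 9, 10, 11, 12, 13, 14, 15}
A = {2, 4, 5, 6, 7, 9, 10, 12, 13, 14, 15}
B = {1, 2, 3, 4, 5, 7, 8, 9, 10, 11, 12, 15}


LHS: A ∩ B = {2, 4, 5, 7, 9, 10, 12, 15}
(A ∩ B)' = U \ (A ∩ B) = {1, 3, 6, 8, 11, 13, 14}
A' = {1, 3, 8, 11}, B' = {6, 13, 14}
Claimed RHS: A' ∪ B' = {1, 3, 6, 8, 11, 13, 14}
Identity is VALID: LHS = RHS = {1, 3, 6, 8, 11, 13, 14} ✓

Identity is valid. (A ∩ B)' = A' ∪ B' = {1, 3, 6, 8, 11, 13, 14}


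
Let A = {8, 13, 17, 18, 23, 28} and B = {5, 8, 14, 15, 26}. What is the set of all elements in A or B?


A ∪ B = all elements in A or B (or both)
A = {8, 13, 17, 18, 23, 28}
B = {5, 8, 14, 15, 26}
A ∪ B = {5, 8, 13, 14, 15, 17, 18, 23, 26, 28}

A ∪ B = {5, 8, 13, 14, 15, 17, 18, 23, 26, 28}


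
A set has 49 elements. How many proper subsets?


Total subsets = 2^n = 2^49 = 562949953421312
Proper subsets exclude the set itself: 2^n - 1
= 562949953421312 - 1
= 562949953421311

Number of proper subsets = 562949953421311


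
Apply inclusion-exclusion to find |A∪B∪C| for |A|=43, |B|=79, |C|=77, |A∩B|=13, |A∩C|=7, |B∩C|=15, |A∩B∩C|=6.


|A∪B∪C| = |A|+|B|+|C| - |A∩B|-|A∩C|-|B∩C| + |A∩B∩C|
= 43+79+77 - 13-7-15 + 6
= 199 - 35 + 6
= 170

|A ∪ B ∪ C| = 170


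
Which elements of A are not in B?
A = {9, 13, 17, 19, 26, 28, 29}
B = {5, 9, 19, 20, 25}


A \ B = elements in A but not in B
A = {9, 13, 17, 19, 26, 28, 29}
B = {5, 9, 19, 20, 25}
Remove from A any elements in B
A \ B = {13, 17, 26, 28, 29}

A \ B = {13, 17, 26, 28, 29}


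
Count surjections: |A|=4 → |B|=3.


n = |A| = 4, k = |B| = 3. Surjections via inclusion-exclusion:
S(n,k) = Σ(-1)^i × C(k,i) × (k-i)^n, i=0 to k
i=0: (-1)^0×C(3,0)×3^4 = 81
i=1: (-1)^1×C(3,1)×2^4 = -48
i=2: (-1)^2×C(3,2)×1^4 = 3
i=3: (-1)^3×C(3,3)×0^4 = 0
Total = 36

Number of surjections = 36


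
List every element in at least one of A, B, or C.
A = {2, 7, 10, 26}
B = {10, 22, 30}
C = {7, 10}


A ∪ B = {2, 7, 10, 22, 26, 30}
(A ∪ B) ∪ C = {2, 7, 10, 22, 26, 30}

A ∪ B ∪ C = {2, 7, 10, 22, 26, 30}


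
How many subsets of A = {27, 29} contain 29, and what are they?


A subset of A contains 29 iff the remaining 1 elements form any subset of A \ {29}.
Count: 2^(n-1) = 2^1 = 2
Subsets containing 29: {29}, {27, 29}

Subsets containing 29 (2 total): {29}, {27, 29}


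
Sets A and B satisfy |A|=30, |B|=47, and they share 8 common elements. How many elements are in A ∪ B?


|A ∪ B| = |A| + |B| - |A ∩ B|
= 30 + 47 - 8
= 69

|A ∪ B| = 69


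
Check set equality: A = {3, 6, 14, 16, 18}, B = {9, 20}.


Two sets are equal iff they have exactly the same elements.
A = {3, 6, 14, 16, 18}
B = {9, 20}
Differences: {3, 6, 9, 14, 16, 18, 20}
A ≠ B

No, A ≠ B


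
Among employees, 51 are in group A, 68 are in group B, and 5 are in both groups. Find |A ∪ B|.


|A ∪ B| = |A| + |B| - |A ∩ B|
= 51 + 68 - 5
= 114

|A ∪ B| = 114


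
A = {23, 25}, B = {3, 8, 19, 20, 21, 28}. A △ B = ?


A △ B = (A \ B) ∪ (B \ A) = elements in exactly one of A or B
A \ B = {23, 25}
B \ A = {3, 8, 19, 20, 21, 28}
A △ B = {3, 8, 19, 20, 21, 23, 25, 28}

A △ B = {3, 8, 19, 20, 21, 23, 25, 28}


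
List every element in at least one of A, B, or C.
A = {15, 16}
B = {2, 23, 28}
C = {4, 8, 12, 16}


A ∪ B = {2, 15, 16, 23, 28}
(A ∪ B) ∪ C = {2, 4, 8, 12, 15, 16, 23, 28}

A ∪ B ∪ C = {2, 4, 8, 12, 15, 16, 23, 28}


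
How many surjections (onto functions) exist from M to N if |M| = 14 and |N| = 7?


n = |M| = 14, k = |N| = 7. Surjections via inclusion-exclusion:
S(n,k) = Σ(-1)^i × C(k,i) × (k-i)^n, i=0 to k
i=0: (-1)^0×C(7,0)×7^14 = 678223072849
i=1: (-1)^1×C(7,1)×6^14 = -548549148672
i=2: (-1)^2×C(7,2)×5^14 = 128173828125
i=3: (-1)^3×C(7,3)×4^14 = -9395240960
i=4: (-1)^4×C(7,4)×3^14 = 167403915
i=5: (-1)^5×C(7,5)×2^14 = -344064
i=6: (-1)^6×C(7,6)×1^14 = 7
i=7: (-1)^7×C(7,7)×0^14 = 0
Total = 248619571200

Number of surjections = 248619571200


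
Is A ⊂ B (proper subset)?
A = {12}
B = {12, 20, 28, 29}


A ⊂ B requires: A ⊆ B AND A ≠ B.
A ⊆ B? Yes
A = B? No
A ⊂ B: Yes (A is a proper subset of B)

Yes, A ⊂ B


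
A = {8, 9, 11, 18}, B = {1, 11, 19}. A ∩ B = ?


A ∩ B = elements in both A and B
A = {8, 9, 11, 18}
B = {1, 11, 19}
A ∩ B = {11}

A ∩ B = {11}


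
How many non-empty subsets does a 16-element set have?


Total subsets = 2^n = 2^16 = 65536
Non-empty subsets exclude the empty set: 2^n - 1
= 65536 - 1
= 65535

Number of non-empty subsets = 65535


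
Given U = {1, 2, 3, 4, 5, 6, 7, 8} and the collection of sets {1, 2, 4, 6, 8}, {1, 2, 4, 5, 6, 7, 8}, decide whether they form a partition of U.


A partition requires: (1) non-empty parts, (2) pairwise disjoint, (3) union = U
Parts: {1, 2, 4, 6, 8}, {1, 2, 4, 5, 6, 7, 8}
Union of parts: {1, 2, 4, 5, 6, 7, 8}
U = {1, 2, 3, 4, 5, 6, 7, 8}
All non-empty? True
Pairwise disjoint? False
Covers U? False

No, not a valid partition


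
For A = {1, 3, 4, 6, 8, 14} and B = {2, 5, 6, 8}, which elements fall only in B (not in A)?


A = {1, 3, 4, 6, 8, 14}
B = {2, 5, 6, 8}
Region: only in B (not in A)
Elements: {2, 5}

Elements only in B (not in A): {2, 5}


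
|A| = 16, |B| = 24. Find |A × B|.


|A × B| = |A| × |B|
= 16 × 24
= 384

|A × B| = 384


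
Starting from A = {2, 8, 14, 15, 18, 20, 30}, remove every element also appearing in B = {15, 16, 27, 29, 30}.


A \ B = elements in A but not in B
A = {2, 8, 14, 15, 18, 20, 30}
B = {15, 16, 27, 29, 30}
Remove from A any elements in B
A \ B = {2, 8, 14, 18, 20}

A \ B = {2, 8, 14, 18, 20}


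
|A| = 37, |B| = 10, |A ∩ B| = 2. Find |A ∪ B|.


|A ∪ B| = |A| + |B| - |A ∩ B|
= 37 + 10 - 2
= 45

|A ∪ B| = 45


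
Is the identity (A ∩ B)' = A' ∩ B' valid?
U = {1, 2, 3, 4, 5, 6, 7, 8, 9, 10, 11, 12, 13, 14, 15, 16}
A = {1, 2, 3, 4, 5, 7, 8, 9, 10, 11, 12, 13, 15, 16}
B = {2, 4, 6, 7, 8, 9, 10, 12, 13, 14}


LHS: A ∩ B = {2, 4, 7, 8, 9, 10, 12, 13}
(A ∩ B)' = U \ (A ∩ B) = {1, 3, 5, 6, 11, 14, 15, 16}
A' = {6, 14}, B' = {1, 3, 5, 11, 15, 16}
Claimed RHS: A' ∩ B' = ∅
Identity is INVALID: LHS = {1, 3, 5, 6, 11, 14, 15, 16} but the RHS claimed here equals ∅. The correct form is (A ∩ B)' = A' ∪ B'.

Identity is invalid: (A ∩ B)' = {1, 3, 5, 6, 11, 14, 15, 16} but A' ∩ B' = ∅. The correct De Morgan law is (A ∩ B)' = A' ∪ B'.


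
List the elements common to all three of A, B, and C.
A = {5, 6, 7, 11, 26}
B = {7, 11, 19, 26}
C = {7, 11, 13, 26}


A ∩ B = {7, 11, 26}
(A ∩ B) ∩ C = {7, 11, 26}

A ∩ B ∩ C = {7, 11, 26}


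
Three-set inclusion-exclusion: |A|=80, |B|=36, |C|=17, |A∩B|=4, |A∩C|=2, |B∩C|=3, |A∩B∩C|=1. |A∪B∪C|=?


|A∪B∪C| = |A|+|B|+|C| - |A∩B|-|A∩C|-|B∩C| + |A∩B∩C|
= 80+36+17 - 4-2-3 + 1
= 133 - 9 + 1
= 125

|A ∪ B ∪ C| = 125


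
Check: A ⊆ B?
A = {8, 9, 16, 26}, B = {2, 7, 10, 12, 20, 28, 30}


A ⊆ B means every element of A is in B.
Elements in A not in B: {8, 9, 16, 26}
So A ⊄ B.

No, A ⊄ B


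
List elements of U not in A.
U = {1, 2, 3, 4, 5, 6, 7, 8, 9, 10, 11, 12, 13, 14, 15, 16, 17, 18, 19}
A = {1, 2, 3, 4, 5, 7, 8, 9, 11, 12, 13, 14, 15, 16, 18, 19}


Aᶜ = U \ A = elements in U but not in A
U = {1, 2, 3, 4, 5, 6, 7, 8, 9, 10, 11, 12, 13, 14, 15, 16, 17, 18, 19}
A = {1, 2, 3, 4, 5, 7, 8, 9, 11, 12, 13, 14, 15, 16, 18, 19}
Aᶜ = {6, 10, 17}

Aᶜ = {6, 10, 17}


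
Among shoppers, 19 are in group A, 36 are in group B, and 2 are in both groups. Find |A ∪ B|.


|A ∪ B| = |A| + |B| - |A ∩ B|
= 19 + 36 - 2
= 53

|A ∪ B| = 53


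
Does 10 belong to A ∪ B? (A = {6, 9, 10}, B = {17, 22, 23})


A = {6, 9, 10}, B = {17, 22, 23}
A ∪ B = all elements in A or B
A ∪ B = {6, 9, 10, 17, 22, 23}
Checking if 10 ∈ A ∪ B
10 is in A ∪ B → True

10 ∈ A ∪ B


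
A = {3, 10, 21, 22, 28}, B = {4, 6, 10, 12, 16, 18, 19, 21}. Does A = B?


Two sets are equal iff they have exactly the same elements.
A = {3, 10, 21, 22, 28}
B = {4, 6, 10, 12, 16, 18, 19, 21}
Differences: {3, 4, 6, 12, 16, 18, 19, 22, 28}
A ≠ B

No, A ≠ B


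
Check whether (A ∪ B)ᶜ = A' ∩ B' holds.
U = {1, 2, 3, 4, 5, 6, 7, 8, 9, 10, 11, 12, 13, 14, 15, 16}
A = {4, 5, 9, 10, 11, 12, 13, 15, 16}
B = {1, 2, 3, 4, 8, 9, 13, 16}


LHS: A ∪ B = {1, 2, 3, 4, 5, 8, 9, 10, 11, 12, 13, 15, 16}
(A ∪ B)' = U \ (A ∪ B) = {6, 7, 14}
A' = {1, 2, 3, 6, 7, 8, 14}, B' = {5, 6, 7, 10, 11, 12, 14, 15}
Claimed RHS: A' ∩ B' = {6, 7, 14}
Identity is VALID: LHS = RHS = {6, 7, 14} ✓

Identity is valid. (A ∪ B)' = A' ∩ B' = {6, 7, 14}


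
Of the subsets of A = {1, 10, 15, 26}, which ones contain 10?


A subset of A contains 10 iff the remaining 3 elements form any subset of A \ {10}.
Count: 2^(n-1) = 2^3 = 8
Subsets containing 10: {10}, {1, 10}, {10, 15}, {10, 26}, {1, 10, 15}, {1, 10, 26}, {10, 15, 26}, {1, 10, 15, 26}

Subsets containing 10 (8 total): {10}, {1, 10}, {10, 15}, {10, 26}, {1, 10, 15}, {1, 10, 26}, {10, 15, 26}, {1, 10, 15, 26}


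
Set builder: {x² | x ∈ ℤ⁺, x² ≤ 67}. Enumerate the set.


Checking each candidate:
Condition: positive perfect squares ≤ 67
Result = {1, 4, 9, 16, 25, 36, 49, 64}

{1, 4, 9, 16, 25, 36, 49, 64}


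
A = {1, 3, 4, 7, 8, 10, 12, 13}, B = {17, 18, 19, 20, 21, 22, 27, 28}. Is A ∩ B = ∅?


Disjoint means A ∩ B = ∅.
A ∩ B = ∅
A ∩ B = ∅, so A and B are disjoint.

Yes, A and B are disjoint


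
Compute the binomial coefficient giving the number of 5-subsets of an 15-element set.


C(n,k) = n! / (k!(n-k)!)
C(15,5) = 15! / (5!10!)
= 3003

C(15,5) = 3003


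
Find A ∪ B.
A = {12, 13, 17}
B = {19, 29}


A ∪ B = all elements in A or B (or both)
A = {12, 13, 17}
B = {19, 29}
A ∪ B = {12, 13, 17, 19, 29}

A ∪ B = {12, 13, 17, 19, 29}


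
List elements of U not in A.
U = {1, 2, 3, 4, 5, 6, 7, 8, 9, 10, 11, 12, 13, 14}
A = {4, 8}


Aᶜ = U \ A = elements in U but not in A
U = {1, 2, 3, 4, 5, 6, 7, 8, 9, 10, 11, 12, 13, 14}
A = {4, 8}
Aᶜ = {1, 2, 3, 5, 6, 7, 9, 10, 11, 12, 13, 14}

Aᶜ = {1, 2, 3, 5, 6, 7, 9, 10, 11, 12, 13, 14}


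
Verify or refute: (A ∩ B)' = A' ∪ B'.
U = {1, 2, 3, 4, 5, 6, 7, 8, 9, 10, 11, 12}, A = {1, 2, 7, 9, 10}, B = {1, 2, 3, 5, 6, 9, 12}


LHS: A ∩ B = {1, 2, 9}
(A ∩ B)' = U \ (A ∩ B) = {3, 4, 5, 6, 7, 8, 10, 11, 12}
A' = {3, 4, 5, 6, 8, 11, 12}, B' = {4, 7, 8, 10, 11}
Claimed RHS: A' ∪ B' = {3, 4, 5, 6, 7, 8, 10, 11, 12}
Identity is VALID: LHS = RHS = {3, 4, 5, 6, 7, 8, 10, 11, 12} ✓

Identity is valid. (A ∩ B)' = A' ∪ B' = {3, 4, 5, 6, 7, 8, 10, 11, 12}


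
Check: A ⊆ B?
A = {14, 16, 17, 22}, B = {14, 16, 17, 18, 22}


A ⊆ B means every element of A is in B.
All elements of A are in B.
So A ⊆ B.

Yes, A ⊆ B


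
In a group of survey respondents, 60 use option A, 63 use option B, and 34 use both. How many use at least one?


|A ∪ B| = |A| + |B| - |A ∩ B|
= 60 + 63 - 34
= 89

|A ∪ B| = 89


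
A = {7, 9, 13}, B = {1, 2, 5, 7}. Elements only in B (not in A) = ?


A = {7, 9, 13}
B = {1, 2, 5, 7}
Region: only in B (not in A)
Elements: {1, 2, 5}

Elements only in B (not in A): {1, 2, 5}


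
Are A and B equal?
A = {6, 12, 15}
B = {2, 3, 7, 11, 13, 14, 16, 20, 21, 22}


Two sets are equal iff they have exactly the same elements.
A = {6, 12, 15}
B = {2, 3, 7, 11, 13, 14, 16, 20, 21, 22}
Differences: {2, 3, 6, 7, 11, 12, 13, 14, 15, 16, 20, 21, 22}
A ≠ B

No, A ≠ B


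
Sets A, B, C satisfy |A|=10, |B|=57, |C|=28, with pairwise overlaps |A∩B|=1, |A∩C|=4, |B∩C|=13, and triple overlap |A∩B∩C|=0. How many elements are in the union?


|A∪B∪C| = |A|+|B|+|C| - |A∩B|-|A∩C|-|B∩C| + |A∩B∩C|
= 10+57+28 - 1-4-13 + 0
= 95 - 18 + 0
= 77

|A ∪ B ∪ C| = 77


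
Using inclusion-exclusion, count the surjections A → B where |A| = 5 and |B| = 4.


n = |A| = 5, k = |B| = 4. Surjections via inclusion-exclusion:
S(n,k) = Σ(-1)^i × C(k,i) × (k-i)^n, i=0 to k
i=0: (-1)^0×C(4,0)×4^5 = 1024
i=1: (-1)^1×C(4,1)×3^5 = -972
i=2: (-1)^2×C(4,2)×2^5 = 192
i=3: (-1)^3×C(4,3)×1^5 = -4
i=4: (-1)^4×C(4,4)×0^5 = 0
Total = 240

Number of surjections = 240


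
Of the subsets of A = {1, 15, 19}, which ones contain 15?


A subset of A contains 15 iff the remaining 2 elements form any subset of A \ {15}.
Count: 2^(n-1) = 2^2 = 4
Subsets containing 15: {15}, {1, 15}, {15, 19}, {1, 15, 19}

Subsets containing 15 (4 total): {15}, {1, 15}, {15, 19}, {1, 15, 19}


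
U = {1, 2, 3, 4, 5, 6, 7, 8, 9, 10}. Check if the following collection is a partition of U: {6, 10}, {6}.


A partition requires: (1) non-empty parts, (2) pairwise disjoint, (3) union = U
Parts: {6, 10}, {6}
Union of parts: {6, 10}
U = {1, 2, 3, 4, 5, 6, 7, 8, 9, 10}
All non-empty? True
Pairwise disjoint? False
Covers U? False

No, not a valid partition


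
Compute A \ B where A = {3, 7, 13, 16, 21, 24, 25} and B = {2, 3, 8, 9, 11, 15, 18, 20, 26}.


A \ B = elements in A but not in B
A = {3, 7, 13, 16, 21, 24, 25}
B = {2, 3, 8, 9, 11, 15, 18, 20, 26}
Remove from A any elements in B
A \ B = {7, 13, 16, 21, 24, 25}

A \ B = {7, 13, 16, 21, 24, 25}


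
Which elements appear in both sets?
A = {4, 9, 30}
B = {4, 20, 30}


A ∩ B = elements in both A and B
A = {4, 9, 30}
B = {4, 20, 30}
A ∩ B = {4, 30}

A ∩ B = {4, 30}


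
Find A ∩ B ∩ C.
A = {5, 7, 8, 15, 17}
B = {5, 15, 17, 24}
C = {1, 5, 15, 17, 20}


A ∩ B = {5, 15, 17}
(A ∩ B) ∩ C = {5, 15, 17}

A ∩ B ∩ C = {5, 15, 17}


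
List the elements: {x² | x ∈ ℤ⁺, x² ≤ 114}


Checking each candidate:
Condition: positive perfect squares ≤ 114
Result = {1, 4, 9, 16, 25, 36, 49, 64, 81, 100}

{1, 4, 9, 16, 25, 36, 49, 64, 81, 100}


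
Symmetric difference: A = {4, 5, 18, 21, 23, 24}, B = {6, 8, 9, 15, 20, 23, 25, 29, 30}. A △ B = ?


A △ B = (A \ B) ∪ (B \ A) = elements in exactly one of A or B
A \ B = {4, 5, 18, 21, 24}
B \ A = {6, 8, 9, 15, 20, 25, 29, 30}
A △ B = {4, 5, 6, 8, 9, 15, 18, 20, 21, 24, 25, 29, 30}

A △ B = {4, 5, 6, 8, 9, 15, 18, 20, 21, 24, 25, 29, 30}


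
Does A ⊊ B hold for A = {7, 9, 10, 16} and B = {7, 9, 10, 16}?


A ⊂ B requires: A ⊆ B AND A ≠ B.
A ⊆ B? Yes
A = B? Yes
A = B, so A is not a PROPER subset.

No, A is not a proper subset of B
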